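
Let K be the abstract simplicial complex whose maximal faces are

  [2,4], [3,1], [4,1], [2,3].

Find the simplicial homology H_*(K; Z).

H_0 = Z,  H_1 = Z.

We work with the vertex ordering 1 < 2 < 3 < 4. The simplices of K, each written with vertices in increasing order, are:

  0-simplices (4): [1], [2], [3], [4]
  1-simplices (4): [1,3], [1,4], [2,3], [2,4]

giving chain groups C_0 ≅ Z^4, C_1 ≅ Z^4.

The boundary map ∂_1: C_1 → C_0 is given by ∂[p,q] = [q] − [p]. For instance
  ∂[2,3] = [3] − [2].
The resulting 4×4 matrix has rank 3, and its Smith normal form has invariant factors (1,1,1).

Computing H_k = (kernel of ∂_k) / (image of ∂_{k+1}):

  H_0: rank C_0 − rank ∂_1 = 4 − 3 = 1, and the invariant factors of ∂_1 are all 1, so H_0 ≅ Z.
  H_1: rank ker ∂_1 − rank ∂_2 = (4 − 3) − 0 = 1, and there is no ∂_2, so H_1 ≅ Z.

As a check, the Euler characteristic is 4 − 4 = 0, which agrees with 1 − 1 = 0.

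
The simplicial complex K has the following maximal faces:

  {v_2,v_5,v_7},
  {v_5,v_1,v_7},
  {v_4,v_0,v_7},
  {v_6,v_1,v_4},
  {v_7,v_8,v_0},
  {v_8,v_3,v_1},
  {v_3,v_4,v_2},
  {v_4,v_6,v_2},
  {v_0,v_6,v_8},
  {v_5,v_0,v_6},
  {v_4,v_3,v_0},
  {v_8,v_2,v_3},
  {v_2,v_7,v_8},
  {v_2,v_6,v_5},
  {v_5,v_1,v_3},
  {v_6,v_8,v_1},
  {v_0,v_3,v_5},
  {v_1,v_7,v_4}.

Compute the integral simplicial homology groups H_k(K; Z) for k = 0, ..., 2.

H_0 = Z,  H_1 = Z^2,  H_2 = Z.

Fix the vertex order v_0 < v_1 < v_2 < v_3 < v_4 < v_5 < v_6 < v_7 < v_8 and write every simplex with vertices in increasing order. Then dim K = 2 and the simplices of K are:

  0-simplices (9): [v_0], [v_1], [v_2], [v_3], [v_4], [v_5], [v_6], [v_7], [v_8]
  1-simplices (27): (27 of them)
  2-simplices (18): (18 of them)

Hence C_0 ≅ Z^9, C_1 ≅ Z^27, C_2 ≅ Z^18.

Boundary ∂_1: C_1 → C_0 is given by ∂[p,q] = [q] − [p]. For instance
  ∂[v_1,v_8] = [v_8] − [v_1].
As a 9×27 matrix over Z this has rank 8, with invariant factors (1,1,1,1,1,1,1,1).

The boundary map ∂_2: C_2 → C_1 sends each 2-simplex [p,q,r] to [q,r] − [p,r] + [p,q]. For instance
  ∂[v_1,v_5,v_7] = [v_5,v_7] − [v_1,v_7] + [v_1,v_5],
  ∂[v_1,v_3,v_5] = [v_3,v_5] − [v_1,v_5] + [v_1,v_3].
This gives a 27×18 integer matrix of rank 17; reducing to Smith normal form yields diagonal entries (1,1,1,1,1,1,1,1,1,1,1,1,1,1,1,1,1).

Reading off H_k = ker ∂_k / im ∂_{k+1}:

  H_0: rank C_0 − rank ∂_1 = 9 − 8 = 1, and the invariant factors of ∂_1 are all 1, so H_0 = Z.
  H_1: rank ker ∂_1 − rank ∂_2 = (27 − 8) − 17 = 2, and the invariant factors of ∂_2 are all 1, so H_1 = Z^2.
  H_2: rank ker ∂_2 − rank ∂_3 = (18 − 17) − 0 = 1, and there is no ∂_3, so H_2 = Z.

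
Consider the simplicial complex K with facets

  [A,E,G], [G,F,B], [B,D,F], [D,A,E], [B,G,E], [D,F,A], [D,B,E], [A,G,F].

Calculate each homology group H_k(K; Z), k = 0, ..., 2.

Take the total order A < B < D < E < F < G on the vertex set. Then K (dimension 2) consists of the simplices:

  0-simplices (6): A, B, D, E, F, G
  1-simplices (12): AD, AE, AF, AG, BD, BE, BF, BG, DE, DF, EG, FG
  2-simplices (8): ADE, ADF, AEG, AFG, BDE, BDF, BEG, BFG

giving chain groups C_0 ≅ Z^6, C_1 ≅ Z^12, C_2 ≅ Z^8.

∂_1: C_1 → C_0 sends each edge [p,q] (with p < q) to q − p. For instance
  ∂DF = F − D.
This gives a 6×12 integer matrix of rank 5; reducing to Smith normal form yields diagonal entries (1,1,1,1,1).

Boundary ∂_2: C_2 → C_1 maps a triangle to the signed sum of its edges. For instance
  ∂BDE = DE − BE + BD,
  ∂BFG = FG − BG + BF.
The resulting 12×8 matrix has rank 7, and its Smith normal form has invariant factors (1,1,1,1,1,1,1).

Computing H_k = (kernel of ∂_k) / (image of ∂_{k+1}):

  H_0: rank C_0 − rank ∂_1 = 6 − 5 = 1, and the invariant factors of ∂_1 are all 1, so H_0 = Z.
  H_1: rank ker ∂_1 − rank ∂_2 = (12 − 5) − 7 = 0, and the invariant factors of ∂_2 are all 1, so H_1 = 0.
  H_2: rank ker ∂_2 − rank ∂_3 = (8 − 7) − 0 = 1, and there is no ∂_3, so H_2 = Z.

H_0 ≅ Z,  H_1 = 0,  H_2 ≅ Z.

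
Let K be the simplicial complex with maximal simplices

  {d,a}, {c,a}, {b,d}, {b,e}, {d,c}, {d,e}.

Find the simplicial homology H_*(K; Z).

Fix the vertex order a < b < c < d < e and write every simplex with vertices in increasing order. Then dim K = 1 and the simplices of K are:

  0-simplices (5): a, b, c, d, e
  1-simplices (6): ac, ad, bd, be, cd, de

giving chain groups C_0 ≅ Z^5, C_1 ≅ Z^6.

∂_1: C_1 → C_0 maps an edge to its endpoints' difference, ∂[p,q] = q − p. For instance
  ∂ac = c − a.
This gives a 5×6 integer matrix of rank 4; reducing to Smith normal form yields diagonal entries (1,1,1,1).

Reading off H_k = ker ∂_k / im ∂_{k+1}:

  H_0: rank C_0 − rank ∂_1 = 5 − 4 = 1, and the invariant factors of ∂_1 are all 1, so H_0 = Z.
  H_1: rank ker ∂_1 − rank ∂_2 = (6 − 4) − 0 = 2, and there is no ∂_2, so H_1 = Z^2.

H_0 ≅ Z,  H_1 ≅ Z^2.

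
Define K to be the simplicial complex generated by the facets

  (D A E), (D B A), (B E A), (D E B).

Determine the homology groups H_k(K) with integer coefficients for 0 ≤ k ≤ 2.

Take the total order A < B < D < E on the vertex set. Then K (dimension 2) consists of the simplices:

  0-simplices (4): A, B, D, E
  1-simplices (6): AB, AD, AE, BD, BE, DE
  2-simplices (4): ABD, ABE, ADE, BDE

so the chain groups are C_0 ≅ Z^4, C_1 ≅ Z^6, C_2 ≅ Z^4.

The boundary map ∂_1: C_1 → C_0 sends each edge [p,q] (with p < q) to q − p.
As a 4×6 matrix over Z this has rank 3, with invariant factors (1,1,1).

Boundary ∂_2: C_2 → C_1 acts by ∂[p,q,r] = [q,r] − [p,r] + [p,q]. For instance
  ∂BDE = DE − BE + BD,
  ∂ABD = BD − AD + AB.
The 6×4 boundary matrix has rank 3 and Smith normal form diag(1,1,1).

From H_k ≅ ker(∂_k) / im(∂_{k+1}) we obtain:

  H_0: rank C_0 − rank ∂_1 = 4 − 3 = 1, and the invariant factors of ∂_1 are all 1, so H_0 = Z.
  H_1: rank ker ∂_1 − rank ∂_2 = (6 − 3) − 3 = 0, and the invariant factors of ∂_2 are all 1, so H_1 = 0.
  H_2: rank ker ∂_2 − rank ∂_3 = (4 − 3) − 0 = 1, and there is no ∂_3, so H_2 = Z.

H_0 ≅ Z,  H_1 = 0,  H_2 ≅ Z.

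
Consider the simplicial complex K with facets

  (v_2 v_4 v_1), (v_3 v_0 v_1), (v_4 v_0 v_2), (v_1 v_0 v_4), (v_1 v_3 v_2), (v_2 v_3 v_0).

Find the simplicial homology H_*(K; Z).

H_0 = Z,  H_1 = 0,  H_2 = Z.

K has 5 vertices, 9 edges, 6 triangles.
rank ∂_0 = 0, rank ∂_1 = 4 ⇒ b_0 = 5 − 0 − 4 = 1; all invariant factors of ∂_1 are 1 so no torsion. So H_0 ≅ Z.
rank ∂_1 = 4, rank ∂_2 = 5 ⇒ b_1 = 9 − 4 − 5 = 0; all invariant factors of ∂_2 are 1 so no torsion. So H_1 ≅ 0.
rank ∂_2 = 5, rank ∂_3 = 0 ⇒ b_2 = 6 − 5 − 0 = 1. So H_2 ≅ Z.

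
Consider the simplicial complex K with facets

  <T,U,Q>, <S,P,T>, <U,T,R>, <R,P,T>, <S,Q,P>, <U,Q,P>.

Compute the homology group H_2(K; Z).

Fix the vertex order P < Q < R < S < T < U and write every simplex with vertices in increasing order. Then dim K = 2 and the simplices of K are:

  0-simplices (6): P, Q, R, S, T, U
  1-simplices (12): PQ, PR, PS, PT, PU, QS, QT, QU, RT, RU, ST, TU
  2-simplices (6): PQS, PQU, PRT, PST, QTU, RTU

giving chain groups C_0 ≅ Z^6, C_1 ≅ Z^12, C_2 ≅ Z^6.

The boundary map ∂_1: C_1 → C_0 sends each edge [p,q] (with p < q) to q − p. For instance
  ∂QT = T − Q.
The resulting 6×12 matrix has rank 5, and its Smith normal form has invariant factors (1,1,1,1,1).

The boundary map ∂_2: C_2 → C_1 sends each 2-simplex [p,q,r] to [q,r] − [p,r] + [p,q]. For instance
  ∂PQS = QS − PS + PQ,
  ∂PRT = RT − PT + PR.
The 12×6 boundary matrix has rank 6 and Smith normal form diag(1,1,1,1,1,1).

Computing H_k = (kernel of ∂_k) / (image of ∂_{k+1}):

  H_2: rank ker ∂_2 − rank ∂_3 = (6 − 6) − 0 = 0, and there is no ∂_3, so H_2 = 0.

H_2 = 0.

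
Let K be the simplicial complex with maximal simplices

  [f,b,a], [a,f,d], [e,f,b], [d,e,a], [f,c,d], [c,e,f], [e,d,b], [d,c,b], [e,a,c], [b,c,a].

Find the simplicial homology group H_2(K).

K has 6 vertices, 15 edges, 10 triangles.
rank ∂_2 = 10, rank ∂_3 = 0 ⇒ b_2 = 10 − 10 − 0 = 0. So H_2 = 0.

H_2 = 0.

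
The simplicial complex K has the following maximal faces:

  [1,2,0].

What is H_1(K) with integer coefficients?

We work with the vertex ordering 0 < 1 < 2. The simplices of K, each written with vertices in increasing order, are:

  0-simplices (3): [0], [1], [2]
  1-simplices (3): [0,1], [0,2], [1,2]
  2-simplices (1): [0,1,2]

so the chain groups are C_0 ≅ Z^3, C_1 ≅ Z^3, C_2 ≅ Z^1.

Boundary ∂_1: C_1 → C_0 is given by ∂[p,q] = [q] − [p]. For instance
  ∂[1,2] = [2] − [1].
The 3×3 boundary matrix has rank 2 and Smith normal form diag(1,1).

The boundary map ∂_2: C_2 → C_1 acts by ∂[p,q,r] = [q,r] − [p,r] + [p,q]. For instance
  ∂[0,1,2] = [1,2] − [0,2] + [0,1].
As a 3×1 matrix over Z this has rank 1, with invariant factors (1).

Reading off H_k = ker ∂_k / im ∂_{k+1}:

  H_1: rank ker ∂_1 − rank ∂_2 = (3 − 2) − 1 = 0, and the invariant factors of ∂_2 are all 1, so H_1 ≅ 0.

H_1 ≅ 0.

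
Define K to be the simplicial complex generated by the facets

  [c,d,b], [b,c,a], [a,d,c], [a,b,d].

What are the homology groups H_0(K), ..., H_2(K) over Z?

Fix the vertex order a < b < c < d and write every simplex with vertices in increasing order. Then dim K = 2 and the simplices of K are:

  0-simplices (4): a, b, c, d
  1-simplices (6): ab, ac, ad, bc, bd, cd
  2-simplices (4): abc, abd, acd, bcd

giving chain groups C_0 ≅ Z^4, C_1 ≅ Z^6, C_2 ≅ Z^4.

∂_1: C_1 → C_0 sends each edge [p,q] (with p < q) to q − p.
As a 4×6 matrix over Z this has rank 3, with invariant factors (1,1,1).

∂_2: C_2 → C_1 maps a triangle to the signed sum of its edges. For instance
  ∂bcd = cd − bd + bc,
  ∂acd = cd − ad + ac.
This gives a 6×4 integer matrix of rank 3; reducing to Smith normal form yields diagonal entries (1,1,1).

From H_k ≅ ker(∂_k) / im(∂_{k+1}) we obtain:

  H_0: rank C_0 − rank ∂_1 = 4 − 3 = 1, and the invariant factors of ∂_1 are all 1, so H_0 ≅ Z.
  H_1: rank ker ∂_1 − rank ∂_2 = (6 − 3) − 3 = 0, and the invariant factors of ∂_2 are all 1, so H_1 ≅ 0.
  H_2: rank ker ∂_2 − rank ∂_3 = (4 − 3) − 0 = 1, and there is no ∂_3, so H_2 ≅ Z.

As a check, the Euler characteristic is 4 − 6 + 4 = 2, which agrees with 1 − 0 + 1 = 2.

H_0 ≅ Z,  H_1 = 0,  H_2 ≅ Z.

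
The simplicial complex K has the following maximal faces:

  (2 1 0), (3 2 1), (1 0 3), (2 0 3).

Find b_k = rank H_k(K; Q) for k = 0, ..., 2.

We work with the vertex ordering 0 < 1 < 2 < 3. The simplices of K, each written with vertices in increasing order, are:

  0-simplices (4): [0], [1], [2], [3]
  1-simplices (6): [0,1], [0,2], [0,3], [1,2], [1,3], [2,3]
  2-simplices (4): [0,1,2], [0,1,3], [0,2,3], [1,2,3]

so the chain groups are C_0 ≅ Z^4, C_1 ≅ Z^6, C_2 ≅ Z^4.

Boundary ∂_1: C_1 → C_0 is given by ∂[p,q] = [q] − [p]. For instance
  ∂[2,3] = [3] − [2].
The 4×6 boundary matrix has rank 3 and Smith normal form diag(1,1,1).

Boundary ∂_2: C_2 → C_1 acts by ∂[p,q,r] = [q,r] − [p,r] + [p,q]. For instance
  ∂[0,1,3] = [1,3] − [0,3] + [0,1],
  ∂[0,1,2] = [1,2] − [0,2] + [0,1].
This gives a 6×4 integer matrix of rank 3; reducing to Smith normal form yields diagonal entries (1,1,1).

Now H_k = ker ∂_k / im ∂_{k+1}, so:

  H_0: rank C_0 − rank ∂_1 = 4 − 3 = 1, and the invariant factors of ∂_1 are all 1, so H_0 = Z.
  H_1: rank ker ∂_1 − rank ∂_2 = (6 − 3) − 3 = 0, and the invariant factors of ∂_2 are all 1, so H_1 = 0.
  H_2: rank ker ∂_2 − rank ∂_3 = (4 − 3) − 0 = 1, and there is no ∂_3, so H_2 = Z.

Hence the Betti numbers are b_0 = 1, b_1 = 0, b_2 = 1.

b_0 = 1, b_1 = 0, b_2 = 1.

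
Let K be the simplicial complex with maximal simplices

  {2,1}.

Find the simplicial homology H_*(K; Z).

H_0 = Z,  H_1 = 0.

Fix the vertex order 1 < 2 and write every simplex with vertices in increasing order. Then dim K = 1 and the simplices of K are:

  0-simplices (2): [1], [2]
  1-simplices (1): [1,2]

Hence C_0 ≅ Z^2, C_1 ≅ Z^1.

Boundary ∂_1: C_1 → C_0 maps an edge to its endpoints' difference, ∂[p,q] = q − p. For instance
  ∂[1,2] = [2] − [1].
The resulting 2×1 matrix has rank 1, and its Smith normal form has invariant factors (1).

Reading off H_k = ker ∂_k / im ∂_{k+1}:

  H_0: rank C_0 − rank ∂_1 = 2 − 1 = 1, and the invariant factors of ∂_1 are all 1, so H_0 ≅ Z.
  H_1: rank ker ∂_1 − rank ∂_2 = (1 − 1) − 0 = 0, and there is no ∂_2, so H_1 ≅ 0.

(K is a triangulation of the 1-simplex.)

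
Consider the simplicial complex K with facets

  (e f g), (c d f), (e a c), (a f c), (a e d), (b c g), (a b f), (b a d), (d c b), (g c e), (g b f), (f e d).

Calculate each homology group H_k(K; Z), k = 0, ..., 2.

H_0 ≅ Z,  H_1 ≅ Z/2,  H_2 = 0.

Take the total order a < b < c < d < e < f < g on the vertex set. Then K (dimension 2) consists of the simplices:

  0-simplices (7): a, b, c, d, e, f, g
  1-simplices (18): ab, ac, ad, ae, af, bc, bd, bf, bg, cd, ce, cf, cg, de, df, ef, eg, fg
  2-simplices (12): abd, abf, ace, acf, ade, bcd, bcg, bfg, cdf, ceg, def, efg

so the chain groups are C_0 ≅ Z^7, C_1 ≅ Z^18, C_2 ≅ Z^12.

The boundary map ∂_1: C_1 → C_0 maps an edge to its endpoints' difference, ∂[p,q] = q − p. For instance
  ∂cf = f − c.
The 7×18 boundary matrix has rank 6 and Smith normal form diag(1,1,1,1,1,1).

The boundary map ∂_2: C_2 → C_1 acts by ∂[p,q,r] = [q,r] − [p,r] + [p,q]. For instance
  ∂bcd = cd − bd + bc,
  ∂ace = ce − ae + ac.
As a 18×12 matrix over Z this has rank 12, with invariant factors (1,1,1,1,1,1,1,1,1,1,1,2).

Computing H_k = (kernel of ∂_k) / (image of ∂_{k+1}):

  H_0: rank C_0 − rank ∂_1 = 7 − 6 = 1, and the invariant factors of ∂_1 are all 1, so H_0 ≅ Z.
  H_1: rank ker ∂_1 − rank ∂_2 = (18 − 6) − 12 = 0, and ∂_2 has invariant factor 2 > 1, so H_1 ≅ Z/2.
  H_2: rank ker ∂_2 − rank ∂_3 = (12 − 12) − 0 = 0, and there is no ∂_3, so H_2 ≅ 0.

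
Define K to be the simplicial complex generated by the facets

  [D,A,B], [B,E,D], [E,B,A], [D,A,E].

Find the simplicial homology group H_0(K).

H_0 = Z.

We work with the vertex ordering A < B < D < E. The simplices of K, each written with vertices in increasing order, are:

  0-simplices (4): A, B, D, E
  1-simplices (6): AB, AD, AE, BD, BE, DE
  2-simplices (4): ABD, ABE, ADE, BDE

Hence C_0 ≅ Z^4, C_1 ≅ Z^6, C_2 ≅ Z^4.

Boundary ∂_1: C_1 → C_0 sends each edge [p,q] (with p < q) to q − p.
The 4×6 boundary matrix has rank 3 and Smith normal form diag(1,1,1).

The boundary map ∂_2: C_2 → C_1 maps a triangle to the signed sum of its edges. For instance
  ∂ADE = DE − AE + AD,
  ∂ABD = BD − AD + AB.
The resulting 6×4 matrix has rank 3, and its Smith normal form has invariant factors (1,1,1).

Now H_k = ker ∂_k / im ∂_{k+1}, so:

  H_0: rank C_0 − rank ∂_1 = 4 − 3 = 1, and the invariant factors of ∂_1 are all 1, so H_0 ≅ Z.

(K is a triangulation of the 2-sphere S^2.)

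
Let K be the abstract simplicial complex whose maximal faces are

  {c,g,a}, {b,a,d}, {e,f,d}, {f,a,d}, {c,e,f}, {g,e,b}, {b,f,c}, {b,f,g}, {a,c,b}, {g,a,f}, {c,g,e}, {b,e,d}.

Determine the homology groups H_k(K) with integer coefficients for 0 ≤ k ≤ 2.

H_0 ≅ Z,  H_1 ≅ Z/2,  H_2 = 0.

We work with the vertex ordering a < b < c < d < e < f < g. The simplices of K, each written with vertices in increasing order, are:

  0-simplices (7): a, b, c, d, e, f, g
  1-simplices (18): ab, ac, ad, af, ag, bc, bd, be, bf, bg, ce, cf, cg, de, df, ef, eg, fg
  2-simplices (12): abc, abd, acg, adf, afg, bcf, bde, beg, bfg, cef, ceg, def

giving chain groups C_0 ≅ Z^7, C_1 ≅ Z^18, C_2 ≅ Z^12.

Boundary ∂_1: C_1 → C_0 is given by ∂[p,q] = [q] − [p]. For instance
  ∂ag = g − a.
The 7×18 boundary matrix has rank 6 and Smith normal form diag(1,1,1,1,1,1).

Boundary ∂_2: C_2 → C_1 acts by ∂[p,q,r] = [q,r] − [p,r] + [p,q]. For instance
  ∂beg = eg − bg + be,
  ∂bcf = cf − bf + bc.
This gives a 18×12 integer matrix of rank 12; reducing to Smith normal form yields diagonal entries (1,1,1,1,1,1,1,1,1,1,1,2).

Computing H_k = (kernel of ∂_k) / (image of ∂_{k+1}):

  H_0: rank C_0 − rank ∂_1 = 7 − 6 = 1, and the invariant factors of ∂_1 are all 1, so H_0 = Z.
  H_1: rank ker ∂_1 − rank ∂_2 = (18 − 6) − 12 = 0, and ∂_2 has invariant factor 2 > 1, so H_1 = Z/2.
  H_2: rank ker ∂_2 − rank ∂_3 = (12 − 12) − 0 = 0, and there is no ∂_3, so H_2 = 0.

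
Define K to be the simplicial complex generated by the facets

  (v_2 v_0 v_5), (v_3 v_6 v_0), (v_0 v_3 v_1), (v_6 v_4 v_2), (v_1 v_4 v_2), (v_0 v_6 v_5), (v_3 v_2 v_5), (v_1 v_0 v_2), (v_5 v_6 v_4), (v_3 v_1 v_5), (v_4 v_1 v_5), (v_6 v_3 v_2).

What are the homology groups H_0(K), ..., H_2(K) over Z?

We work with the vertex ordering v_0 < v_1 < v_2 < v_3 < v_4 < v_5 < v_6. The simplices of K, each written with vertices in increasing order, are:

  0-simplices (7): [v_0], [v_1], [v_2], [v_3], [v_4], [v_5], [v_6]
  1-simplices (18): (18 of them)
  2-simplices (12): (12 of them)

Hence C_0 ≅ Z^7, C_1 ≅ Z^18, C_2 ≅ Z^12.

The boundary map ∂_1: C_1 → C_0 sends each edge [p,q] (with p < q) to q − p. For instance
  ∂[v_2,v_3] = [v_3] − [v_2].
This gives a 7×18 integer matrix of rank 6; reducing to Smith normal form yields diagonal entries (1,1,1,1,1,1).

∂_2: C_2 → C_1 acts by ∂[p,q,r] = [q,r] − [p,r] + [p,q]. For instance
  ∂[v_0,v_5,v_6] = [v_5,v_6] − [v_0,v_6] + [v_0,v_5],
  ∂[v_0,v_1,v_3] = [v_1,v_3] − [v_0,v_3] + [v_0,v_1].
The 18×12 boundary matrix has rank 12 and Smith normal form diag(1,1,1,1,1,1,1,1,1,1,1,2).

From H_k ≅ ker(∂_k) / im(∂_{k+1}) we obtain:

  H_0: rank C_0 − rank ∂_1 = 7 − 6 = 1, and the invariant factors of ∂_1 are all 1, so H_0 = Z.
  H_1: rank ker ∂_1 − rank ∂_2 = (18 − 6) − 12 = 0, and ∂_2 has invariant factor 2 > 1, so H_1 = Z/2Z.
  H_2: rank ker ∂_2 − rank ∂_3 = (12 − 12) − 0 = 0, and there is no ∂_3, so H_2 = 0.

(K is a triangulation of the real projective plane RP^2.)

H_0 = Z,  H_1 = Z/2Z,  H_2 = 0.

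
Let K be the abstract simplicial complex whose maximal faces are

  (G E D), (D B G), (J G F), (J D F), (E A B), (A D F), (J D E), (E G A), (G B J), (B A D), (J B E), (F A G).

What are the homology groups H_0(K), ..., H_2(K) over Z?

Order the vertices as A < B < D < E < F < G < J. Listing each simplex with vertices in this order, K has dimension 2 with simplices:

  0-simplices (7): A, B, D, E, F, G, J
  1-simplices (18): AB, AD, AE, AF, AG, BD, BE, BG, BJ, DE, DF, DG, DJ, EG, EJ, FG, FJ, GJ
  2-simplices (12): ABD, ABE, ADF, AEG, AFG, BDG, BEJ, BGJ, DEG, DEJ, DFJ, FGJ

Hence C_0 ≅ Z^7, C_1 ≅ Z^18, C_2 ≅ Z^12.

∂_1: C_1 → C_0 maps an edge to its endpoints' difference, ∂[p,q] = q − p.
The 7×18 boundary matrix has rank 6 and Smith normal form diag(1,1,1,1,1,1).

The boundary map ∂_2: C_2 → C_1 maps a triangle to the signed sum of its edges. For instance
  ∂AFG = FG − AG + AF,
  ∂ADF = DF − AF + AD.
The 18×12 boundary matrix has rank 12 and Smith normal form diag(1,1,1,1,1,1,1,1,1,1,1,2).

Reading off H_k = ker ∂_k / im ∂_{k+1}:

  H_0: rank C_0 − rank ∂_1 = 7 − 6 = 1, and the invariant factors of ∂_1 are all 1, so H_0 = Z.
  H_1: rank ker ∂_1 − rank ∂_2 = (18 − 6) − 12 = 0, and ∂_2 has invariant factor 2 > 1, so H_1 = Z_2.
  H_2: rank ker ∂_2 − rank ∂_3 = (12 − 12) − 0 = 0, and there is no ∂_3, so H_2 = 0.

H_0 = Z,  H_1 = Z_2,  H_2 = 0.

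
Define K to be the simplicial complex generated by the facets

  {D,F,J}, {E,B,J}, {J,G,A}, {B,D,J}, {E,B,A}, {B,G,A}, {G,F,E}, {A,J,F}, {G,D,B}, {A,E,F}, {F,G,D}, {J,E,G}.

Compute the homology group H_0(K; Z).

H_0 = Z.

Take the total order A < B < D < E < F < G < J on the vertex set. Then K (dimension 2) consists of the simplices:

  0-simplices (7): A, B, D, E, F, G, J
  1-simplices (18): AB, AE, AF, AG, AJ, BD, BE, BG, BJ, DF, DG, DJ, EF, EG, EJ, FG, FJ, GJ
  2-simplices (12): ABE, ABG, AEF, AFJ, AGJ, BDG, BDJ, BEJ, DFG, DFJ, EFG, EGJ

Hence C_0 ≅ Z^7, C_1 ≅ Z^18, C_2 ≅ Z^12.

Boundary ∂_1: C_1 → C_0 is given by ∂[p,q] = [q] − [p]. For instance
  ∂DF = F − D.
The 7×18 boundary matrix has rank 6 and Smith normal form diag(1,1,1,1,1,1).

Boundary ∂_2: C_2 → C_1 sends each 2-simplex [p,q,r] to [q,r] − [p,r] + [p,q]. For instance
  ∂ABG = BG − AG + AB,
  ∂BDG = DG − BG + BD.
The 18×12 boundary matrix has rank 12 and Smith normal form diag(1,1,1,1,1,1,1,1,1,1,1,2).

Computing H_k = (kernel of ∂_k) / (image of ∂_{k+1}):

  H_0: rank C_0 − rank ∂_1 = 7 − 6 = 1, and the invariant factors of ∂_1 are all 1, so H_0 ≅ Z.

(K is a triangulation of the real projective plane RP^2.)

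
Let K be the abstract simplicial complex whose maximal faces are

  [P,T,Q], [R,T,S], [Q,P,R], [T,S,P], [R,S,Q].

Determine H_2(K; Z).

K has 5 vertices, 10 edges, 5 triangles.
rank ∂_2 = 5, rank ∂_3 = 0 ⇒ b_2 = 5 − 5 − 0 = 0. So H_2 ≅ 0.

H_2 ≅ 0.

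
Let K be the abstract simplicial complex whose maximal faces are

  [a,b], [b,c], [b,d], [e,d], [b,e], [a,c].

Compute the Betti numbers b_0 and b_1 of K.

b_0 = 1, b_1 = 2.

Fix the vertex order a < b < c < d < e and write every simplex with vertices in increasing order. Then dim K = 1 and the simplices of K are:

  0-simplices (5): a, b, c, d, e
  1-simplices (6): ab, ac, bc, bd, be, de

so the chain groups are C_0 ≅ Z^5, C_1 ≅ Z^6.

∂_1: C_1 → C_0 maps an edge to its endpoints' difference, ∂[p,q] = q − p.
The 5×6 boundary matrix has rank 4 and Smith normal form diag(1,1,1,1).

Now H_k = ker ∂_k / im ∂_{k+1}, so:

  H_0: rank C_0 − rank ∂_1 = 5 − 4 = 1, and the invariant factors of ∂_1 are all 1, so H_0 = Z.
  H_1: rank ker ∂_1 − rank ∂_2 = (6 − 4) − 0 = 2, and there is no ∂_2, so H_1 = Z^2.

Hence the Betti numbers are b_0 = 1, b_1 = 2.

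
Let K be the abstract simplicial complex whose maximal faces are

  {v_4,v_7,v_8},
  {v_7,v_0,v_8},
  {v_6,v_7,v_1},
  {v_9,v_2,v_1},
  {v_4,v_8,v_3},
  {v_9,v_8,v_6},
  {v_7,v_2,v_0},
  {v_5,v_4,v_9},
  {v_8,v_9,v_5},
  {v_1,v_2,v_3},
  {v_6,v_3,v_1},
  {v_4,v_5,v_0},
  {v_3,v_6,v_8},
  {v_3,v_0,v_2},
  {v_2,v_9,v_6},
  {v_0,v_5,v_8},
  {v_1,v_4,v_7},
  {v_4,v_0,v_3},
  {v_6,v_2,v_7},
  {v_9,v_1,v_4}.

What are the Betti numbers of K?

K has 10 vertices, 30 edges, 20 triangles.
rank ∂_0 = 0, rank ∂_1 = 9 ⇒ b_0 = 10 − 0 − 9 = 1; all invariant factors of ∂_1 are 1 so no torsion. So H_0 = Z.
rank ∂_1 = 9, rank ∂_2 = 20 ⇒ b_1 = 30 − 9 − 20 = 1; ∂_2 has invariant factor(s) [2] giving torsion. So H_1 = Z ⊕ Z_2.
rank ∂_2 = 20, rank ∂_3 = 0 ⇒ b_2 = 20 − 20 − 0 = 0. So H_2 = 0.

b_0 = 1, b_1 = 1, b_2 = 0.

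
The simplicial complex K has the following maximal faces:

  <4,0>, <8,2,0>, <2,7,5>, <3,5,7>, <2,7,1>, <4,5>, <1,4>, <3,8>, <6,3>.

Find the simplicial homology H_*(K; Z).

We work with the vertex ordering 0 < 1 < 2 < 3 < 4 < 5 < 6 < 7 < 8. The simplices of K, each written with vertices in increasing order, are:

  0-simplices (9): [0], [1], [2], [3], [4], [5], [6], [7], [8]
  1-simplices (15): [0,2], [0,4], [0,8], [1,2], [1,4], [1,7], [2,5], [2,7], [2,8], [3,5], [3,6], [3,7], [3,8], [4,5], [5,7]
  2-simplices (4): [0,2,8], [1,2,7], [2,5,7], [3,5,7]

so the chain groups are C_0 ≅ Z^9, C_1 ≅ Z^15, C_2 ≅ Z^4.

The boundary map ∂_1: C_1 → C_0 maps an edge to its endpoints' difference, ∂[p,q] = q − p. For instance
  ∂[3,8] = [8] − [3].
The 9×15 boundary matrix has rank 8 and Smith normal form diag(1,1,1,1,1,1,1,1).

Boundary ∂_2: C_2 → C_1 acts by ∂[p,q,r] = [q,r] − [p,r] + [p,q]. For instance
  ∂[3,5,7] = [5,7] − [3,7] + [3,5],
  ∂[2,5,7] = [5,7] − [2,7] + [2,5].
The 15×4 boundary matrix has rank 4 and Smith normal form diag(1,1,1,1).

Computing H_k = (kernel of ∂_k) / (image of ∂_{k+1}):

  H_0: rank C_0 − rank ∂_1 = 9 − 8 = 1, and the invariant factors of ∂_1 are all 1, so H_0 ≅ Z.
  H_1: rank ker ∂_1 − rank ∂_2 = (15 − 8) − 4 = 3, and the invariant factors of ∂_2 are all 1, so H_1 ≅ Z^3.
  H_2: rank ker ∂_2 − rank ∂_3 = (4 − 4) − 0 = 0, and there is no ∂_3, so H_2 ≅ 0.

H_0 ≅ Z,  H_1 ≅ Z^3,  H_2 = 0.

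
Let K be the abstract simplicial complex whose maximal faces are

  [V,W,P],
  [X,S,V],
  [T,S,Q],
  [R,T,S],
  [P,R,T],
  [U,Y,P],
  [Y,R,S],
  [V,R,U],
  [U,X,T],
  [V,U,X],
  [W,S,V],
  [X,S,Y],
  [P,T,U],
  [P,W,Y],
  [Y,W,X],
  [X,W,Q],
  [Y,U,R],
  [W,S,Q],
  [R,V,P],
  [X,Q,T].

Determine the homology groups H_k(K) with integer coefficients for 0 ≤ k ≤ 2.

H_0 = Z,  H_1 = Z ⊕ Z/2,  H_2 = 0.

We work with the vertex ordering P < Q < R < S < T < U < V < W < X < Y. The simplices of K, each written with vertices in increasing order, are:

  0-simplices (10): P, Q, R, S, T, U, V, W, X, Y
  1-simplices (30): PR, PT, PU, PV, PW, PY, QS, QT, QW, QX, RS, RT, RU, RV, RY, ST, SV, SW, SX, SY, TU, TX, UV, UX, UY, VW, VX, WX, WY, XY
  2-simplices (20): PRT, PRV, PTU, PUY, PVW, PWY, QST, QSW, QTX, QWX, RST, RSY, RUV, RUY, SVW, SVX, SXY, TUX, UVX, WXY

Hence C_0 ≅ Z^10, C_1 ≅ Z^30, C_2 ≅ Z^20.

Boundary ∂_1: C_1 → C_0 maps an edge to its endpoints' difference, ∂[p,q] = q − p. For instance
  ∂XY = Y − X.
As a 10×30 matrix over Z this has rank 9, with invariant factors (1,1,1,1,1,1,1,1,1).

Boundary ∂_2: C_2 → C_1 maps a triangle to the signed sum of its edges. For instance
  ∂PRT = RT − PT + PR,
  ∂PVW = VW − PW + PV.
As a 30×20 matrix over Z this has rank 20, with invariant factors (1,1,1,1,1,1,1,1,1,1,1,1,1,1,1,1,1,1,1,2).

Computing H_k = (kernel of ∂_k) / (image of ∂_{k+1}):

  H_0: rank C_0 − rank ∂_1 = 10 − 9 = 1, and the invariant factors of ∂_1 are all 1, so H_0 = Z.
  H_1: rank ker ∂_1 − rank ∂_2 = (30 − 9) − 20 = 1, and ∂_2 has invariant factor 2 > 1, so H_1 = Z ⊕ Z/2.
  H_2: rank ker ∂_2 − rank ∂_3 = (20 − 20) − 0 = 0, and there is no ∂_3, so H_2 = 0.

As a check, the Euler characteristic is 10 − 30 + 20 = 0, which agrees with 1 − 1 + 0 = 0.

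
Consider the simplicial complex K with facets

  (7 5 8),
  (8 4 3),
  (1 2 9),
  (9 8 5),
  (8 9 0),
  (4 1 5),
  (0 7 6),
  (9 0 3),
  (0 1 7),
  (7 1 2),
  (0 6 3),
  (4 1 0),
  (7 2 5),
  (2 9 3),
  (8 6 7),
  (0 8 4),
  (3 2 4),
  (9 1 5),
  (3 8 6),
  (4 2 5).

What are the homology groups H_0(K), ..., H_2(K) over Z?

Take the total order 0 < 1 < 2 < 3 < 4 < 5 < 6 < 7 < 8 < 9 on the vertex set. Then K (dimension 2) consists of the simplices:

  0-simplices (10): [0], [1], [2], [3], [4], [5], [6], [7], [8], [9]
  1-simplices (30): (30 of them)
  2-simplices (20): (20 of them)

so the chain groups are C_0 ≅ Z^10, C_1 ≅ Z^30, C_2 ≅ Z^20.

∂_1: C_1 → C_0 is given by ∂[p,q] = [q] − [p].
The resulting 10×30 matrix has rank 9, and its Smith normal form has invariant factors (1,1,1,1,1,1,1,1,1).

∂_2: C_2 → C_1 maps a triangle to the signed sum of its edges. For instance
  ∂[2,3,4] = [3,4] − [2,4] + [2,3],
  ∂[0,6,7] = [6,7] − [0,7] + [0,6].
The resulting 30×20 matrix has rank 20, and its Smith normal form has invariant factors (1,1,1,1,1,1,1,1,1,1,1,1,1,1,1,1,1,1,1,2).

Now H_k = ker ∂_k / im ∂_{k+1}, so:

  H_0: rank C_0 − rank ∂_1 = 10 − 9 = 1, and the invariant factors of ∂_1 are all 1, so H_0 ≅ Z.
  H_1: rank ker ∂_1 − rank ∂_2 = (30 − 9) − 20 = 1, and ∂_2 has invariant factor 2 > 1, so H_1 ≅ Z ⊕ Z/2.
  H_2: rank ker ∂_2 − rank ∂_3 = (20 − 20) − 0 = 0, and there is no ∂_3, so H_2 ≅ 0.

H_0 = Z,  H_1 = Z ⊕ Z/2,  H_2 = 0.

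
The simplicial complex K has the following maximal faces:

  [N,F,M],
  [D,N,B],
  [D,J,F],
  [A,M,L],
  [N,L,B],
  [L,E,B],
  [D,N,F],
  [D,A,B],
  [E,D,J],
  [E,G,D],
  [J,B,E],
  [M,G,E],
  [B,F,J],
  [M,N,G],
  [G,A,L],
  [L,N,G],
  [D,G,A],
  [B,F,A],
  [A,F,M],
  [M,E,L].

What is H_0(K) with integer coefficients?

H_0 ≅ Z.

Fix the vertex order A < B < D < E < F < G < J < L < M < N and write every simplex with vertices in increasing order. Then dim K = 2 and the simplices of K are:

  0-simplices (10): A, B, D, E, F, G, J, L, M, N
  1-simplices (30): AB, AD, AF, AG, AL, AM, BD, BE, BF, BJ, BL, BN, DE, DF, DG, DJ, DN, EG, EJ, EL, EM, FJ, FM, FN, GL, GM, GN, LM, LN, MN
  2-simplices (20): ABD, ABF, ADG, AFM, AGL, ALM, BDN, BEJ, BEL, BFJ, BLN, DEG, DEJ, DFJ, DFN, EGM, ELM, FMN, GLN, GMN

Hence C_0 ≅ Z^10, C_1 ≅ Z^30, C_2 ≅ Z^20.

Boundary ∂_1: C_1 → C_0 is given by ∂[p,q] = [q] − [p].
As a 10×30 matrix over Z this has rank 9, with invariant factors (1,1,1,1,1,1,1,1,1).

Boundary ∂_2: C_2 → C_1 acts by ∂[p,q,r] = [q,r] − [p,r] + [p,q]. For instance
  ∂GMN = MN − GN + GM,
  ∂DFJ = FJ − DJ + DF.
As a 30×20 matrix over Z this has rank 20, with invariant factors (1,1,1,1,1,1,1,1,1,1,1,1,1,1,1,1,1,1,1,2).

Reading off H_k = ker ∂_k / im ∂_{k+1}:

  H_0: rank C_0 − rank ∂_1 = 10 − 9 = 1, and the invariant factors of ∂_1 are all 1, so H_0 ≅ Z.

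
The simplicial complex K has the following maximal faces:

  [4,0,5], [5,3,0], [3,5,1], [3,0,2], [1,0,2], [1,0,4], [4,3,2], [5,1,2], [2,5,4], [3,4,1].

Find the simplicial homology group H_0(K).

Take the total order 0 < 1 < 2 < 3 < 4 < 5 on the vertex set. Then K (dimension 2) consists of the simplices:

  0-simplices (6): [0], [1], [2], [3], [4], [5]
  1-simplices (15): [0,1], [0,2], [0,3], [0,4], [0,5], [1,2], [1,3], [1,4], [1,5], [2,3], [2,4], [2,5], [3,4], [3,5], [4,5]
  2-simplices (10): [0,1,2], [0,1,4], [0,2,3], [0,3,5], [0,4,5], [1,2,5], [1,3,4], [1,3,5], [2,3,4], [2,4,5]

so the chain groups are C_0 ≅ Z^6, C_1 ≅ Z^15, C_2 ≅ Z^10.

Boundary ∂_1: C_1 → C_0 maps an edge to its endpoints' difference, ∂[p,q] = q − p.
The 6×15 boundary matrix has rank 5 and Smith normal form diag(1,1,1,1,1).

The boundary map ∂_2: C_2 → C_1 maps a triangle to the signed sum of its edges. For instance
  ∂[2,3,4] = [3,4] − [2,4] + [2,3],
  ∂[0,1,4] = [1,4] − [0,4] + [0,1].
The resulting 15×10 matrix has rank 10, and its Smith normal form has invariant factors (1,1,1,1,1,1,1,1,1,2).

Reading off H_k = ker ∂_k / im ∂_{k+1}:

  H_0: rank C_0 − rank ∂_1 = 6 − 5 = 1, and the invariant factors of ∂_1 are all 1, so H_0 = Z.

H_0 ≅ Z.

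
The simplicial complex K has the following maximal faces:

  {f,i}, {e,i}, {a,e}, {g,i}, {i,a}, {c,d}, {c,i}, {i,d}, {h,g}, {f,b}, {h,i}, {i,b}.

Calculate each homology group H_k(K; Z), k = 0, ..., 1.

Fix the vertex order a < b < c < d < e < f < g < h < i and write every simplex with vertices in increasing order. Then dim K = 1 and the simplices of K are:

  0-simplices (9): a, b, c, d, e, f, g, h, i
  1-simplices (12): ae, ai, bf, bi, cd, ci, di, ei, fi, gh, gi, hi

so the chain groups are C_0 ≅ Z^9, C_1 ≅ Z^12.

Boundary ∂_1: C_1 → C_0 is given by ∂[p,q] = [q] − [p].
As a 9×12 matrix over Z this has rank 8, with invariant factors (1,1,1,1,1,1,1,1).

Computing H_k = (kernel of ∂_k) / (image of ∂_{k+1}):

  H_0: rank C_0 − rank ∂_1 = 9 − 8 = 1, and the invariant factors of ∂_1 are all 1, so H_0 = Z.
  H_1: rank ker ∂_1 − rank ∂_2 = (12 − 8) − 0 = 4, and there is no ∂_2, so H_1 = Z^4.

H_0 ≅ Z,  H_1 ≅ Z^4.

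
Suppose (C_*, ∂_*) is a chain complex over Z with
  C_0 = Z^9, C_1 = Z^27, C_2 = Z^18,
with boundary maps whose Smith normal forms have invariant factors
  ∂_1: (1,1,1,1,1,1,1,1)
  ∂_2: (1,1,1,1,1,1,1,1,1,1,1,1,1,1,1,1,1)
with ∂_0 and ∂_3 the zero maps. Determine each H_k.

H_0: b_0 = 9 − 0 − 8 = 1; torsion from ∂_1 factors > 1: none. So H_0 ≅ Z.
H_1: b_1 = 27 − 8 − 17 = 2; torsion from ∂_2 factors > 1: none. So H_1 ≅ Z^2.
H_2: b_2 = 18 − 17 − 0 = 1; torsion from ∂_3 factors > 1: none. So H_2 ≅ Z.

H_0 ≅ Z,  H_1 ≅ Z^2,  H_2 ≅ Z.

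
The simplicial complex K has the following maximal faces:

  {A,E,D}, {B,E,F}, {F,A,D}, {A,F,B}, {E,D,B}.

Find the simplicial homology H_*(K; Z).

H_0 ≅ Z,  H_1 ≅ Z,  H_2 = 0.

We work with the vertex ordering A < B < D < E < F. The simplices of K, each written with vertices in increasing order, are:

  0-simplices (5): A, B, D, E, F
  1-simplices (10): AB, AD, AE, AF, BD, BE, BF, DE, DF, EF
  2-simplices (5): ABF, ADE, ADF, BDE, BEF

Hence C_0 ≅ Z^5, C_1 ≅ Z^10, C_2 ≅ Z^5.

The boundary map ∂_1: C_1 → C_0 maps an edge to its endpoints' difference, ∂[p,q] = q − p.
As a 5×10 matrix over Z this has rank 4, with invariant factors (1,1,1,1).

Boundary ∂_2: C_2 → C_1 acts by ∂[p,q,r] = [q,r] − [p,r] + [p,q]. For instance
  ∂BEF = EF − BF + BE,
  ∂ABF = BF − AF + AB.
This gives a 10×5 integer matrix of rank 5; reducing to Smith normal form yields diagonal entries (1,1,1,1,1).

Now H_k = ker ∂_k / im ∂_{k+1}, so:

  H_0: rank C_0 − rank ∂_1 = 5 − 4 = 1, and the invariant factors of ∂_1 are all 1, so H_0 = Z.
  H_1: rank ker ∂_1 − rank ∂_2 = (10 − 4) − 5 = 1, and the invariant factors of ∂_2 are all 1, so H_1 = Z.
  H_2: rank ker ∂_2 − rank ∂_3 = (5 − 5) − 0 = 0, and there is no ∂_3, so H_2 = 0.

As a check, the Euler characteristic is 5 − 10 + 5 = 0, which agrees with 1 − 1 + 0 = 0.
(K is a triangulation of the Möbius band.)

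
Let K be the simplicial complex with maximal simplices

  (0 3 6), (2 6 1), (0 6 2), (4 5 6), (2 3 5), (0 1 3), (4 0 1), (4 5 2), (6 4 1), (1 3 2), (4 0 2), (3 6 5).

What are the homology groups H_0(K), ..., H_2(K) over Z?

H_0 = Z,  H_1 = Z/2,  H_2 = 0.

Take the total order 0 < 1 < 2 < 3 < 4 < 5 < 6 on the vertex set. Then K (dimension 2) consists of the simplices:

  0-simplices (7): [0], [1], [2], [3], [4], [5], [6]
  1-simplices (18): [0,1], [0,2], [0,3], [0,4], [0,6], [1,2], [1,3], [1,4], [1,6], [2,3], [2,4], [2,5], [2,6], [3,5], [3,6], [4,5], [4,6], [5,6]
  2-simplices (12): [0,1,3], [0,1,4], [0,2,4], [0,2,6], [0,3,6], [1,2,3], [1,2,6], [1,4,6], [2,3,5], [2,4,5], [3,5,6], [4,5,6]

so the chain groups are C_0 ≅ Z^7, C_1 ≅ Z^18, C_2 ≅ Z^12.

∂_1: C_1 → C_0 is given by ∂[p,q] = [q] − [p]. For instance
  ∂[4,6] = [6] − [4].
The 7×18 boundary matrix has rank 6 and Smith normal form diag(1,1,1,1,1,1).

∂_2: C_2 → C_1 acts by ∂[p,q,r] = [q,r] − [p,r] + [p,q]. For instance
  ∂[2,3,5] = [3,5] − [2,5] + [2,3],
  ∂[3,5,6] = [5,6] − [3,6] + [3,5].
The resulting 18×12 matrix has rank 12, and its Smith normal form has invariant factors (1,1,1,1,1,1,1,1,1,1,1,2).

Reading off H_k = ker ∂_k / im ∂_{k+1}:

  H_0: rank C_0 − rank ∂_1 = 7 − 6 = 1, and the invariant factors of ∂_1 are all 1, so H_0 ≅ Z.
  H_1: rank ker ∂_1 − rank ∂_2 = (18 − 6) − 12 = 0, and ∂_2 has invariant factor 2 > 1, so H_1 ≅ Z/2.
  H_2: rank ker ∂_2 − rank ∂_3 = (12 − 12) − 0 = 0, and there is no ∂_3, so H_2 ≅ 0.

As a check, the Euler characteristic is 7 − 18 + 12 = 1, which agrees with 1 − 0 + 0 = 1.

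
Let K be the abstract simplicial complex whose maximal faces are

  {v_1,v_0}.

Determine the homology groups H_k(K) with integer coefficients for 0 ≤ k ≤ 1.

K has 2 vertices, 1 edge.
rank ∂_0 = 0, rank ∂_1 = 1 ⇒ b_0 = 2 − 0 − 1 = 1; all invariant factors of ∂_1 are 1 so no torsion. So H_0 ≅ Z.
rank ∂_1 = 1, rank ∂_2 = 0 ⇒ b_1 = 1 − 1 − 0 = 0. So H_1 ≅ 0.

H_0 = Z,  H_1 = 0.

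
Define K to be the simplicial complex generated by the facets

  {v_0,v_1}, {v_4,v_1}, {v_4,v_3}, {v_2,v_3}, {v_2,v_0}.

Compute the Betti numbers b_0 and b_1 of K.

K has 5 vertices, 5 edges.
rank ∂_0 = 0, rank ∂_1 = 4 ⇒ b_0 = 5 − 0 − 4 = 1; all invariant factors of ∂_1 are 1 so no torsion. So H_0 ≅ Z.
rank ∂_1 = 4, rank ∂_2 = 0 ⇒ b_1 = 5 − 4 − 0 = 1. So H_1 ≅ Z.

b_0 = 1, b_1 = 1.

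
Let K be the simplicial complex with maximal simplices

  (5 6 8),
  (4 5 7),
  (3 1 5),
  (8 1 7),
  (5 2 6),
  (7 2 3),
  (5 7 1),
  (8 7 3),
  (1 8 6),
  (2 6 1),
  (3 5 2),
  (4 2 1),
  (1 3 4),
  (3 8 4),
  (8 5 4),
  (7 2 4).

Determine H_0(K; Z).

H_0 = Z.

Order the vertices as 1 < 2 < 3 < 4 < 5 < 6 < 7 < 8. Listing each simplex with vertices in this order, K has dimension 2 with simplices:

  0-simplices (8): [1], [2], [3], [4], [5], [6], [7], [8]
  1-simplices (24): (24 of them)
  2-simplices (16): [1,2,4], [1,2,6], [1,3,4], [1,3,5], [1,5,7], [1,6,8], [1,7,8], [2,3,5], [2,3,7], [2,4,7], [2,5,6], [3,4,8], [3,7,8], [4,5,7], [4,5,8], [5,6,8]

so the chain groups are C_0 ≅ Z^8, C_1 ≅ Z^24, C_2 ≅ Z^16.

∂_1: C_1 → C_0 sends each edge [p,q] (with p < q) to q − p. For instance
  ∂[2,7] = [7] − [2].
The 8×24 boundary matrix has rank 7 and Smith normal form diag(1,1,1,1,1,1,1).

The boundary map ∂_2: C_2 → C_1 maps a triangle to the signed sum of its edges. For instance
  ∂[2,5,6] = [5,6] − [2,6] + [2,5],
  ∂[2,4,7] = [4,7] − [2,7] + [2,4].
As a 24×16 matrix over Z this has rank 15, with invariant factors (1,1,1,1,1,1,1,1,1,1,1,1,1,1,1).

Now H_k = ker ∂_k / im ∂_{k+1}, so:

  H_0: rank C_0 − rank ∂_1 = 8 − 7 = 1, and the invariant factors of ∂_1 are all 1, so H_0 = Z.

(K is a triangulation of the torus T^2.)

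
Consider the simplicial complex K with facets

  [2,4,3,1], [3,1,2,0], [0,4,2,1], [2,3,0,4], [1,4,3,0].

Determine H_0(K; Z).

H_0 ≅ Z.

We work with the vertex ordering 0 < 1 < 2 < 3 < 4. The simplices of K, each written with vertices in increasing order, are:

  0-simplices (5): [0], [1], [2], [3], [4]
  1-simplices (10): [0,1], [0,2], [0,3], [0,4], [1,2], [1,3], [1,4], [2,3], [2,4], [3,4]
  2-simplices (10): [0,1,2], [0,1,3], [0,1,4], [0,2,3], [0,2,4], [0,3,4], [1,2,3], [1,2,4], [1,3,4], [2,3,4]
  3-simplices (5): [0,1,2,3], [0,1,2,4], [0,1,3,4], [0,2,3,4], [1,2,3,4]

giving chain groups C_0 ≅ Z^5, C_1 ≅ Z^10, C_2 ≅ Z^10, C_3 ≅ Z^5.

The boundary map ∂_1: C_1 → C_0 maps an edge to its endpoints' difference, ∂[p,q] = q − p. For instance
  ∂[2,3] = [3] − [2].
The 5×10 boundary matrix has rank 4 and Smith normal form diag(1,1,1,1).

Boundary ∂_2: C_2 → C_1 acts by ∂[p,q,r] = [q,r] − [p,r] + [p,q]. For instance
  ∂[0,1,4] = [1,4] − [0,4] + [0,1],
  ∂[0,1,3] = [1,3] − [0,3] + [0,1].
The 10×10 boundary matrix has rank 6 and Smith normal form diag(1,1,1,1,1,1).

Boundary ∂_3: C_3 → C_2 sends each 3-simplex σ to the alternating sum Σ_i (−1)^i (σ with its i-th vertex removed). For instance
  ∂[1,2,3,4] = [2,3,4] − [1,3,4] + [1,2,4] − [1,2,3],
  ∂[0,2,3,4] = [2,3,4] − [0,3,4] + [0,2,4] − [0,2,3].
As a 10×5 matrix over Z this has rank 4, with invariant factors (1,1,1,1).

Now H_k = ker ∂_k / im ∂_{k+1}, so:

  H_0: rank C_0 − rank ∂_1 = 5 − 4 = 1, and the invariant factors of ∂_1 are all 1, so H_0 = Z.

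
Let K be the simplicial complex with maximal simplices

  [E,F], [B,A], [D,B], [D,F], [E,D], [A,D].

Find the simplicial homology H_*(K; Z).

H_0 = Z,  H_1 = Z^2.

K has 5 vertices, 6 edges.
rank ∂_0 = 0, rank ∂_1 = 4 ⇒ b_0 = 5 − 0 − 4 = 1; all invariant factors of ∂_1 are 1 so no torsion. So H_0 = Z.
rank ∂_1 = 4, rank ∂_2 = 0 ⇒ b_1 = 6 − 4 − 0 = 2. So H_1 = Z^2.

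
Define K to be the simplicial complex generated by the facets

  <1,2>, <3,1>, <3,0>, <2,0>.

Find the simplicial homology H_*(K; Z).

H_0 = Z,  H_1 = Z.

We work with the vertex ordering 0 < 1 < 2 < 3. The simplices of K, each written with vertices in increasing order, are:

  0-simplices (4): [0], [1], [2], [3]
  1-simplices (4): [0,2], [0,3], [1,2], [1,3]

giving chain groups C_0 ≅ Z^4, C_1 ≅ Z^4.

Boundary ∂_1: C_1 → C_0 maps an edge to its endpoints' difference, ∂[p,q] = q − p. For instance
  ∂[1,3] = [3] − [1].
The 4×4 boundary matrix has rank 3 and Smith normal form diag(1,1,1).

Reading off H_k = ker ∂_k / im ∂_{k+1}:

  H_0: rank C_0 − rank ∂_1 = 4 − 3 = 1, and the invariant factors of ∂_1 are all 1, so H_0 = Z.
  H_1: rank ker ∂_1 − rank ∂_2 = (4 − 3) − 0 = 1, and there is no ∂_2, so H_1 = Z.

(K is a triangulation of the circle S^1.)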